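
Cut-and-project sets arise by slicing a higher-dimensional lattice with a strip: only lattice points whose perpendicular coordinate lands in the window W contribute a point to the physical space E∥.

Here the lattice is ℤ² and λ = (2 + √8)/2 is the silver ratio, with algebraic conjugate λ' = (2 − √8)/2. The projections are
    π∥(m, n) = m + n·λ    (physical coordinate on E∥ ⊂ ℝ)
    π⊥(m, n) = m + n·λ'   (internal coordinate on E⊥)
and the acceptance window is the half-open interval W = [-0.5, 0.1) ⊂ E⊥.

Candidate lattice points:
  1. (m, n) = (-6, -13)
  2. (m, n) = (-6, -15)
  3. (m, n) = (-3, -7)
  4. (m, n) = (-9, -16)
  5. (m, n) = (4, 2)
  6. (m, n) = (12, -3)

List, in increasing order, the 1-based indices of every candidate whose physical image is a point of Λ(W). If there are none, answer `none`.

Compute λ' = (2−√8)/2 = -0.414214, so π⊥(m,n) = m -0.414214·n.
#1 (-6,-13): internal coord -6 + (-13)·λ' = -0.615224; -0.615224 ∉ [-0.5, 0.1) → out
#2 (-6,-15): internal coord -6 + (-15)·λ' = +0.213203; +0.213203 ∉ [-0.5, 0.1) → out
#3 (-3,-7): internal coord -3 + (-7)·λ' = -0.100505; -0.100505 ∈ [-0.5, 0.1) → IN Λ
#4 (-9,-16): internal coord -9 + (-16)·λ' = -2.372583; -2.372583 ∉ [-0.5, 0.1) → out
#5 (4,2): internal coord 4 + (2)·λ' = +3.171573; +3.171573 ∉ [-0.5, 0.1) → out
#6 (12,-3): internal coord 12 + (-3)·λ' = +13.242641; +13.242641 ∉ [-0.5, 0.1) → out

3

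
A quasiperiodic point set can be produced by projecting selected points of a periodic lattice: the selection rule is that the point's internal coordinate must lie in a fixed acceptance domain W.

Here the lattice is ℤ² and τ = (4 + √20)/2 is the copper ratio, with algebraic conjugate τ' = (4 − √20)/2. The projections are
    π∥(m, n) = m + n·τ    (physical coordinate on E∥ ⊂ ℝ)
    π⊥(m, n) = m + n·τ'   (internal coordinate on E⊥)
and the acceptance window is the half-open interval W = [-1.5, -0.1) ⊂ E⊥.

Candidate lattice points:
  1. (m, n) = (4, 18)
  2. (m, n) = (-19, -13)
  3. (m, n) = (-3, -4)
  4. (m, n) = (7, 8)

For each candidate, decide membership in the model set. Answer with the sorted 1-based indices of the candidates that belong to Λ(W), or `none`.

1

τ' = (4−√20)/2 ≈ -0.2361.
#1 (4,18): internal coord 4 + (18)·τ' = -0.2492; -0.2492 ∈ [-1.5, -0.1) → IN Λ
#2 (-19,-13): internal coord -19 + (-13)·τ' = -15.9311; -15.9311 ∉ [-1.5, -0.1) → out
#3 (-3,-4): internal coord -3 + (-4)·τ' = -2.0557; -2.0557 ∉ [-1.5, -0.1) → out
#4 (7,8): internal coord 7 + (8)·τ' = +5.1115; +5.1115 ∉ [-1.5, -0.1) → out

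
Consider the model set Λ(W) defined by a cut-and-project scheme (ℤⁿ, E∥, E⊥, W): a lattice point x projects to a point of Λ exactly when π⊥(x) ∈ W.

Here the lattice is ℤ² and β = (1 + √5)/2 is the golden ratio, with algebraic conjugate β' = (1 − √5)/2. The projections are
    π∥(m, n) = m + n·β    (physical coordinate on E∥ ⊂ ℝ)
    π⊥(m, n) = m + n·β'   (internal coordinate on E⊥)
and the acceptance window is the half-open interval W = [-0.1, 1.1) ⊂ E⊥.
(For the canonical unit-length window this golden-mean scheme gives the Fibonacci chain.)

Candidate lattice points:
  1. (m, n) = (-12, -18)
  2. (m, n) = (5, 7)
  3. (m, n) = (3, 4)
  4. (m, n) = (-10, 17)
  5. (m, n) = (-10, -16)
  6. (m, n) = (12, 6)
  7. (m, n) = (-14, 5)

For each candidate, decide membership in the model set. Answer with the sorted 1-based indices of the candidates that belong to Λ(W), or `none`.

β' = (1−√5)/2 ≈ -0.61803.
candidate 1: (m,n)=(-12,-18) → π∥ = -12-18·β ≈ -41.12461, π⊥ = -12-18·β' ≈ -0.87539 ∉ [-0.1, 1.1) ⇒ out
candidate 2: (m,n)=(5,7) → π∥ = 5+7·β ≈ 16.32624, π⊥ = 5+7·β' ≈ 0.67376 ∈ [-0.1, 1.1) ⇒ IN Λ
candidate 3: (m,n)=(3,4) → π∥ = 3+4·β ≈ 9.47214, π⊥ = 3+4·β' ≈ 0.52786 ∈ [-0.1, 1.1) ⇒ IN Λ
candidate 4: (m,n)=(-10,17) → π∥ = -10+17·β ≈ 17.50658, π⊥ = -10+17·β' ≈ -20.50658 ∉ [-0.1, 1.1) ⇒ out
candidate 5: (m,n)=(-10,-16) → π∥ = -10-16·β ≈ -35.88854, π⊥ = -10-16·β' ≈ -0.11146 ∉ [-0.1, 1.1) ⇒ out
candidate 6: (m,n)=(12,6) → π∥ = 12+6·β ≈ 21.70820, π⊥ = 12+6·β' ≈ 8.29180 ∉ [-0.1, 1.1) ⇒ out
candidate 7: (m,n)=(-14,5) → π∥ = -14+5·β ≈ -5.90983, π⊥ = -14+5·β' ≈ -17.09017 ∉ [-0.1, 1.1) ⇒ out

2, 3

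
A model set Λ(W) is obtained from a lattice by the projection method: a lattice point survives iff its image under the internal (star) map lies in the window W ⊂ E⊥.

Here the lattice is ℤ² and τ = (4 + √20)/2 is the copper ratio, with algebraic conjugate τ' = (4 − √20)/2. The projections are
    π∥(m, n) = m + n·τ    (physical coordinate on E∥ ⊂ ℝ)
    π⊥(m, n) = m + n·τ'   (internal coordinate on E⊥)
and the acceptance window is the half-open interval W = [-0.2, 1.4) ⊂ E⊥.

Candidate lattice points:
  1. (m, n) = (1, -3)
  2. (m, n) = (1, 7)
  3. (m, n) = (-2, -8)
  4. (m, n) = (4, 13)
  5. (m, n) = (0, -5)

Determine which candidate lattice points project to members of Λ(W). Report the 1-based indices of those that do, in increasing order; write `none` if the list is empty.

Compute τ' = (4−√20)/2 = -0.2361, so π⊥(m,n) = m -0.2361·n.
[1] lift (1,-3): star map gives 1.7082; window check -0.2 ≤ 1.7082 < 1.4 is false → out
[2] lift (1,7): star map gives -0.6525; window check -0.2 ≤ -0.6525 < 1.4 is false → out
[3] lift (-2,-8): star map gives -0.1115; window check -0.2 ≤ -0.1115 < 1.4 is true → IN Λ
[4] lift (4,13): star map gives 0.9311; window check -0.2 ≤ 0.9311 < 1.4 is true → IN Λ
[5] lift (0,-5): star map gives 1.1803; window check -0.2 ≤ 1.1803 < 1.4 is true → IN Λ

3, 4, 5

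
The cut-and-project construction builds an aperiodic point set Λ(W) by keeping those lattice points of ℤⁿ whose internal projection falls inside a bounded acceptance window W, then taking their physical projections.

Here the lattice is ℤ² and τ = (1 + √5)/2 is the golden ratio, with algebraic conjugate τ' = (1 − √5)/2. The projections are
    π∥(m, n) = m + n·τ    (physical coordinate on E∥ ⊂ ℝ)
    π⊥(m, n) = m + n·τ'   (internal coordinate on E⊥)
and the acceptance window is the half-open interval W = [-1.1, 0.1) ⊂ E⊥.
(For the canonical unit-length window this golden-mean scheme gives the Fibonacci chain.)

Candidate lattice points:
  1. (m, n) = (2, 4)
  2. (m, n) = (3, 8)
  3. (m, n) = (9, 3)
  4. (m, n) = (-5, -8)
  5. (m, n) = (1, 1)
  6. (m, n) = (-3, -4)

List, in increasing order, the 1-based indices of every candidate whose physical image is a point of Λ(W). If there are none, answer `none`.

1, 4, 6

τ' = (1−√5)/2 ≈ -0.61803.
[1] lift (2,4): star map gives -0.47214; window check -1.1 ≤ -0.47214 < 0.1 is true → IN Λ
[2] lift (3,8): star map gives -1.94427; window check -1.1 ≤ -1.94427 < 0.1 is false → out
[3] lift (9,3): star map gives 7.14590; window check -1.1 ≤ 7.14590 < 0.1 is false → out
[4] lift (-5,-8): star map gives -0.05573; window check -1.1 ≤ -0.05573 < 0.1 is true → IN Λ
[5] lift (1,1): star map gives 0.38197; window check -1.1 ≤ 0.38197 < 0.1 is false → out
[6] lift (-3,-4): star map gives -0.52786; window check -1.1 ≤ -0.52786 < 0.1 is true → IN Λ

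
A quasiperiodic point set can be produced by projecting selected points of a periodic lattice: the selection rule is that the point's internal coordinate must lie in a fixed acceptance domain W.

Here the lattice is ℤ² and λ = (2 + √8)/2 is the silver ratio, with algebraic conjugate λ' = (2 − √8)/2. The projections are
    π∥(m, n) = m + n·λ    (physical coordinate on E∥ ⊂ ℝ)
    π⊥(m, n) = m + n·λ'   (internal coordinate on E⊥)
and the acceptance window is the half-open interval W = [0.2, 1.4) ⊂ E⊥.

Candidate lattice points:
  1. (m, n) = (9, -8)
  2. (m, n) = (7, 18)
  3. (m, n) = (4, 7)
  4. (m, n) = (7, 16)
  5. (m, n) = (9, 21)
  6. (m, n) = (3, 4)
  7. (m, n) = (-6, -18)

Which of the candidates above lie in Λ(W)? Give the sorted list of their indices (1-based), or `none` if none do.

Compute λ' = (2−√8)/2 = -0.4142, so π⊥(m,n) = m -0.4142·n.
#1 (9,-8): internal coord 9 + (-8)·λ' = +12.3137; +12.3137 ∉ [0.2, 1.4) → out
#2 (7,18): internal coord 7 + (18)·λ' = -0.4558; -0.4558 ∉ [0.2, 1.4) → out
#3 (4,7): internal coord 4 + (7)·λ' = +1.1005; +1.1005 ∈ [0.2, 1.4) → IN Λ
#4 (7,16): internal coord 7 + (16)·λ' = +0.3726; +0.3726 ∈ [0.2, 1.4) → IN Λ
#5 (9,21): internal coord 9 + (21)·λ' = +0.3015; +0.3015 ∈ [0.2, 1.4) → IN Λ
#6 (3,4): internal coord 3 + (4)·λ' = +1.3431; +1.3431 ∈ [0.2, 1.4) → IN Λ
#7 (-6,-18): internal coord -6 + (-18)·λ' = +1.4558; +1.4558 ∉ [0.2, 1.4) → out

3, 4, 5, 6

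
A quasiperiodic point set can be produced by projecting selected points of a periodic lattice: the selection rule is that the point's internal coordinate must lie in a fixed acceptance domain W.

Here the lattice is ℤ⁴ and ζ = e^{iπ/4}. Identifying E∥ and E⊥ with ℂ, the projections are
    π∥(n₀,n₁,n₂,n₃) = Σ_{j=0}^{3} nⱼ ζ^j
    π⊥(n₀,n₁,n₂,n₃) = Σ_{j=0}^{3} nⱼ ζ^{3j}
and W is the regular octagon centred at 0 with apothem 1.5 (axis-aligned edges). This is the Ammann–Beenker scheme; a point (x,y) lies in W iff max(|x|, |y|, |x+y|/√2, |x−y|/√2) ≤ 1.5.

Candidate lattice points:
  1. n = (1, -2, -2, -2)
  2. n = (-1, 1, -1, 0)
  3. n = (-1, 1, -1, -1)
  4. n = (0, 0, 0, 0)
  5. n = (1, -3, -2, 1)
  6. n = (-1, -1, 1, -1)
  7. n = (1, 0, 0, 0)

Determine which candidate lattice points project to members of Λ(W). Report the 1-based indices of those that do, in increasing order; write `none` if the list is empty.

π⊥(n) = n₀ + n₁ζ³ + n₂ζ⁶ + n₃ζ⁹ where ζ = e^{iπ/4}.
#1 (1, -2, -2, -2): internal (1.000000, -0.828427); octagon support 1.292893 vs apothem 1.5 → ∈ W
#2 (-1, 1, -1, 0): internal (-1.707107, 1.707107); octagon support 2.414214 vs apothem 1.5 → ∉ W
#3 (-1, 1, -1, -1): internal (-2.414214, 1.000000); octagon support 2.414214 vs apothem 1.5 → ∉ W
#4 (0, 0, 0, 0): internal (0.000000, 0.000000); octagon support 0.000000 vs apothem 1.5 → ∈ W
#5 (1, -3, -2, 1): internal (3.828427, 0.585786); octagon support 3.828427 vs apothem 1.5 → ∉ W
#6 (-1, -1, 1, -1): internal (-1.000000, -2.414214); octagon support 2.414214 vs apothem 1.5 → ∉ W
#7 (1, 0, 0, 0): internal (1.000000, 0.000000); octagon support 1.000000 vs apothem 1.5 → ∈ W

1, 4, 7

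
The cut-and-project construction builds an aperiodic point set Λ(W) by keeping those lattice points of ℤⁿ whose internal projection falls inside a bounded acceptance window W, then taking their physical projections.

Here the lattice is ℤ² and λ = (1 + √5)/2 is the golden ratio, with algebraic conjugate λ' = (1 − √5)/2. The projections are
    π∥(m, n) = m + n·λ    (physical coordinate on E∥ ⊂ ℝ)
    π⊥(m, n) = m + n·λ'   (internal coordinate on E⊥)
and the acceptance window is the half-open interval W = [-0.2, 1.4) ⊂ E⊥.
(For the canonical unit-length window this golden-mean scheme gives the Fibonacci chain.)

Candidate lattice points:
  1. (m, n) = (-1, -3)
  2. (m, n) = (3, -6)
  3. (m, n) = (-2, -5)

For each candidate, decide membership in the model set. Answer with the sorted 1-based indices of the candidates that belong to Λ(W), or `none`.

1, 3

Compute λ' = (1−√5)/2 = -0.6180, so π⊥(m,n) = m -0.6180·n.
#1 (-1,-3): internal coord -1 + (-3)·λ' = +0.8541; +0.8541 ∈ [-0.2, 1.4) → IN Λ
#2 (3,-6): internal coord 3 + (-6)·λ' = +6.7082; +6.7082 ∉ [-0.2, 1.4) → out
#3 (-2,-5): internal coord -2 + (-5)·λ' = +1.0902; +1.0902 ∈ [-0.2, 1.4) → IN Λ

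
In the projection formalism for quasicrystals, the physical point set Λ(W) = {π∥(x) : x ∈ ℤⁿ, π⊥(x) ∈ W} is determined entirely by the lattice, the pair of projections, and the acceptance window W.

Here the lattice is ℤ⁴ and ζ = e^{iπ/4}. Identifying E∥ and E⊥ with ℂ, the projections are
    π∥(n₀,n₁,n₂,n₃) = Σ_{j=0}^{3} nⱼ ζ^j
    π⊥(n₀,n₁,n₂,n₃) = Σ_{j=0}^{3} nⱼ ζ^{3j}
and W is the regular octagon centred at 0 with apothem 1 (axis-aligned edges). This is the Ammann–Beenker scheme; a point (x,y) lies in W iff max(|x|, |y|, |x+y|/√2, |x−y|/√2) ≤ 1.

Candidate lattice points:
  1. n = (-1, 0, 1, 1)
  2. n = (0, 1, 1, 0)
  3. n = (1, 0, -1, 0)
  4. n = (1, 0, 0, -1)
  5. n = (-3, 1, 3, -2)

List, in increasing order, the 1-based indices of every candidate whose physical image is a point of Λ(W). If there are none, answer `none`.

1, 2, 4

With ζ = e^{iπ/4} the internal vectors are ζ^0,ζ^3,ζ^6,ζ^9.
#1 (-1, 0, 1, 1): internal (-0.2929, -0.2929); octagon support 0.4142 vs apothem 1 → ∈ W
#2 (0, 1, 1, 0): internal (-0.7071, -0.2929); octagon support 0.7071 vs apothem 1 → ∈ W
#3 (1, 0, -1, 0): internal (1.0000, 1.0000); octagon support 1.4142 vs apothem 1 → ∉ W
#4 (1, 0, 0, -1): internal (0.2929, -0.7071); octagon support 0.7071 vs apothem 1 → ∈ W
#5 (-3, 1, 3, -2): internal (-5.1213, -3.7071); octagon support 6.2426 vs apothem 1 → ∉ W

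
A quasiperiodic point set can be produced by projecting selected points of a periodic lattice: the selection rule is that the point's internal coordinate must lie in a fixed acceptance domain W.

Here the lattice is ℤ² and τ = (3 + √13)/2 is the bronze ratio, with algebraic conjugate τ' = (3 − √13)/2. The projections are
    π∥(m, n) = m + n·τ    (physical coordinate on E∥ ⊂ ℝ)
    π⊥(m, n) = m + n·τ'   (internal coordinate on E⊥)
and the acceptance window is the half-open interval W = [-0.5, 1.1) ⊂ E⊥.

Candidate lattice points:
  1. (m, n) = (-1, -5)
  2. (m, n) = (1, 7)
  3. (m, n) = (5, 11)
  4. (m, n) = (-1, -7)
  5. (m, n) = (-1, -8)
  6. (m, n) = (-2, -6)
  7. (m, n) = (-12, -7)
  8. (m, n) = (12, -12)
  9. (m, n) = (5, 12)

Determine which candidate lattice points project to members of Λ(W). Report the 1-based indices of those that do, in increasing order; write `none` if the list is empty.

1, 6

Numerically τ ≈ 3.302776 and τ' = −1/τ ≈ -0.302776.
[1] lift (-1,-5): star map gives 0.513878; window check -0.5 ≤ 0.513878 < 1.1 is true → IN Λ
[2] lift (1,7): star map gives -1.119429; window check -0.5 ≤ -1.119429 < 1.1 is false → out
[3] lift (5,11): star map gives 1.669468; window check -0.5 ≤ 1.669468 < 1.1 is false → out
[4] lift (-1,-7): star map gives 1.119429; window check -0.5 ≤ 1.119429 < 1.1 is false → out
[5] lift (-1,-8): star map gives 1.422205; window check -0.5 ≤ 1.422205 < 1.1 is false → out
[6] lift (-2,-6): star map gives -0.183346; window check -0.5 ≤ -0.183346 < 1.1 is true → IN Λ
[7] lift (-12,-7): star map gives -9.880571; window check -0.5 ≤ -9.880571 < 1.1 is false → out
[8] lift (12,-12): star map gives 15.633308; window check -0.5 ≤ 15.633308 < 1.1 is false → out
[9] lift (5,12): star map gives 1.366692; window check -0.5 ≤ 1.366692 < 1.1 is false → out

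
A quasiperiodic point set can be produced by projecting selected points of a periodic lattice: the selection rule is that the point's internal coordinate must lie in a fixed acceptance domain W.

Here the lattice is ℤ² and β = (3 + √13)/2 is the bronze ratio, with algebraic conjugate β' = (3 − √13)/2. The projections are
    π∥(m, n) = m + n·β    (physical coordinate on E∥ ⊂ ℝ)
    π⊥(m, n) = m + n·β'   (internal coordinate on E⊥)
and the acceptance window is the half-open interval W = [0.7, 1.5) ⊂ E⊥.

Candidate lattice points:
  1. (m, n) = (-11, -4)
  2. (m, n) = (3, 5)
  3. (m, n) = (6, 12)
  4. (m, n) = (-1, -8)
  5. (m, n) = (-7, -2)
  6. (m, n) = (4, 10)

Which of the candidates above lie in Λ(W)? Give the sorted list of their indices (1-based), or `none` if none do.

2, 4, 6

Compute β' = (3−√13)/2 = -0.302776, so π⊥(m,n) = m -0.302776·n.
[1] lift (-11,-4): star map gives -9.788897; window check 0.7 ≤ -9.788897 < 1.5 is false → out
[2] lift (3,5): star map gives 1.486122; window check 0.7 ≤ 1.486122 < 1.5 is true → IN Λ
[3] lift (6,12): star map gives 2.366692; window check 0.7 ≤ 2.366692 < 1.5 is false → out
[4] lift (-1,-8): star map gives 1.422205; window check 0.7 ≤ 1.422205 < 1.5 is true → IN Λ
[5] lift (-7,-2): star map gives -6.394449; window check 0.7 ≤ -6.394449 < 1.5 is false → out
[6] lift (4,10): star map gives 0.972244; window check 0.7 ≤ 0.972244 < 1.5 is true → IN Λ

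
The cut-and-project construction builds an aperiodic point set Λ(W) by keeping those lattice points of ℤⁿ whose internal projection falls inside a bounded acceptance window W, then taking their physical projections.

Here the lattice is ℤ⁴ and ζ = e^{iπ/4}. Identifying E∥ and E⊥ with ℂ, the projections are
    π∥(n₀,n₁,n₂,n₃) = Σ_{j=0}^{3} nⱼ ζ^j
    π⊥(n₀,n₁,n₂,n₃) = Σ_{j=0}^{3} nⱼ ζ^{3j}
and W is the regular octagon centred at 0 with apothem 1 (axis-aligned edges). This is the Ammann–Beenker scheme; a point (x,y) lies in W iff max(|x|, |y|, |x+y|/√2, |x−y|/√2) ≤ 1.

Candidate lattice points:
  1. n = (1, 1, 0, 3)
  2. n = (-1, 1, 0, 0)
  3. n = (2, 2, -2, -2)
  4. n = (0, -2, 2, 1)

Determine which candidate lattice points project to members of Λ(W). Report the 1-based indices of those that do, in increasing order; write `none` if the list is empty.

none

With ζ = e^{iπ/4} the internal vectors are ζ^0,ζ^3,ζ^6,ζ^9.
candidate 1: n = (1, 1, 0, 3) → π⊥ ≈ (+2.4142, +2.8284); max(|x|,|y|,|x±y|/√2) = 3.7071 > 1 ⇒ ∉ W
candidate 2: n = (-1, 1, 0, 0) → π⊥ ≈ (-1.7071, +0.7071); max(|x|,|y|,|x±y|/√2) = 1.7071 > 1 ⇒ ∉ W
candidate 3: n = (2, 2, -2, -2) → π⊥ ≈ (-0.8284, +2.0000); max(|x|,|y|,|x±y|/√2) = 2.0000 > 1 ⇒ ∉ W
candidate 4: n = (0, -2, 2, 1) → π⊥ ≈ (+2.1213, -2.7071); max(|x|,|y|,|x±y|/√2) = 3.4142 > 1 ⇒ ∉ W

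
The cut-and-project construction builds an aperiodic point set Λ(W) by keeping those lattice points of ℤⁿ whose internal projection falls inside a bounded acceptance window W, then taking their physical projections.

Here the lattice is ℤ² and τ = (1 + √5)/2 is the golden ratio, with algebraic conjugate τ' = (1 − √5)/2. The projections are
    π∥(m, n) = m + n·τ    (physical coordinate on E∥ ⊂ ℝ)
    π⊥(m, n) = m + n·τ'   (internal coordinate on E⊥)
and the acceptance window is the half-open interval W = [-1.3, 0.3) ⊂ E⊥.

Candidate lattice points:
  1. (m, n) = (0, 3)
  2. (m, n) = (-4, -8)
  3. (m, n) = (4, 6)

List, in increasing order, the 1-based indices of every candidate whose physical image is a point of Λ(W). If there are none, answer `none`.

3

Compute τ' = (1−√5)/2 = -0.6180, so π⊥(m,n) = m -0.6180·n.
#1 (0,3): internal coord 0 + (3)·τ' = -1.8541; -1.8541 ∉ [-1.3, 0.3) → out
#2 (-4,-8): internal coord -4 + (-8)·τ' = +0.9443; +0.9443 ∉ [-1.3, 0.3) → out
#3 (4,6): internal coord 4 + (6)·τ' = +0.2918; +0.2918 ∈ [-1.3, 0.3) → IN Λ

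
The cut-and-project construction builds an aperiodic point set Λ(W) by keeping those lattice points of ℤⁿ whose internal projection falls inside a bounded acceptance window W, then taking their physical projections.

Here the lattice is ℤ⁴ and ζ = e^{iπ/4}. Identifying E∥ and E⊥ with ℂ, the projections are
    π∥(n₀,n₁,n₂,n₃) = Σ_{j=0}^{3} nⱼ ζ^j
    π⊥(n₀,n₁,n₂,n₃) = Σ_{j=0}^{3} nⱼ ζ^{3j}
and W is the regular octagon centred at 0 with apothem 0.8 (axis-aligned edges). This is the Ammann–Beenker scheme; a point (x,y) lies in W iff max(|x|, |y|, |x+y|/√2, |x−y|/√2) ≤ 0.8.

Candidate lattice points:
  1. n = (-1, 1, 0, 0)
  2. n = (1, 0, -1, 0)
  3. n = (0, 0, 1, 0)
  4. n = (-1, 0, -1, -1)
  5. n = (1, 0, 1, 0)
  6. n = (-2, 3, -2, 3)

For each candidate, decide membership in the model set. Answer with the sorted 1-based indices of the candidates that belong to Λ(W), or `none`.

none

With ζ = e^{iπ/4} the internal vectors are ζ^0,ζ^3,ζ^6,ζ^9.
#1 (-1, 1, 0, 0): internal (-1.70711, 0.70711); octagon support 1.70711 vs apothem 0.8 → ∉ W
#2 (1, 0, -1, 0): internal (1.00000, 1.00000); octagon support 1.41421 vs apothem 0.8 → ∉ W
#3 (0, 0, 1, 0): internal (0.00000, -1.00000); octagon support 1.00000 vs apothem 0.8 → ∉ W
#4 (-1, 0, -1, -1): internal (-1.70711, 0.29289); octagon support 1.70711 vs apothem 0.8 → ∉ W
#5 (1, 0, 1, 0): internal (1.00000, -1.00000); octagon support 1.41421 vs apothem 0.8 → ∉ W
#6 (-2, 3, -2, 3): internal (-2.00000, 6.24264); octagon support 6.24264 vs apothem 0.8 → ∉ W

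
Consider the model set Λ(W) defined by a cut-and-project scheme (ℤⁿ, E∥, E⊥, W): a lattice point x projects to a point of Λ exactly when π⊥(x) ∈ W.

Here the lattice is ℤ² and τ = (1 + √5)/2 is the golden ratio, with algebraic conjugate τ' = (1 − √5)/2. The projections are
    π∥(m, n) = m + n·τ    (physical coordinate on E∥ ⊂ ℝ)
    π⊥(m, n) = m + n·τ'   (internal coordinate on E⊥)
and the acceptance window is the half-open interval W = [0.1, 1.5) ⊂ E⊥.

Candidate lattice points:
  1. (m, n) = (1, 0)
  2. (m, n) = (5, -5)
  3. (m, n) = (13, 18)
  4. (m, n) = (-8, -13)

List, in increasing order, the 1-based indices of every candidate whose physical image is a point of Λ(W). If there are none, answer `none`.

1

Compute τ' = (1−√5)/2 = -0.618034, so π⊥(m,n) = m -0.618034·n.
[1] lift (1,0): star map gives 1.000000; window check 0.1 ≤ 1.000000 < 1.5 is true → IN Λ
[2] lift (5,-5): star map gives 8.090170; window check 0.1 ≤ 8.090170 < 1.5 is false → out
[3] lift (13,18): star map gives 1.875388; window check 0.1 ≤ 1.875388 < 1.5 is false → out
[4] lift (-8,-13): star map gives 0.034442; window check 0.1 ≤ 0.034442 < 1.5 is false → out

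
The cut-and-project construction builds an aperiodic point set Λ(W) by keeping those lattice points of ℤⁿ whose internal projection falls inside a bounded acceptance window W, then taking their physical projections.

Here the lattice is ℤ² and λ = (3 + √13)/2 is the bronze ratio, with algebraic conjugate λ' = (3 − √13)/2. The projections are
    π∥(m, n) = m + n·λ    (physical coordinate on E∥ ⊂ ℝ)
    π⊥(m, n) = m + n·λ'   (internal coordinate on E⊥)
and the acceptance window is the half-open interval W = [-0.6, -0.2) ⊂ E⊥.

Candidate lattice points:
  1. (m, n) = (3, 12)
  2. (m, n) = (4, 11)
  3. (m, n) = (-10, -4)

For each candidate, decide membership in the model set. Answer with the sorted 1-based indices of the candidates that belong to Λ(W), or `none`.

none

Compute λ' = (3−√13)/2 = -0.302776, so π⊥(m,n) = m -0.302776·n.
#1 (3,12): internal coord 3 + (12)·λ' = -0.633308; -0.633308 ∉ [-0.6, -0.2) → out
#2 (4,11): internal coord 4 + (11)·λ' = +0.669468; +0.669468 ∉ [-0.6, -0.2) → out
#3 (-10,-4): internal coord -10 + (-4)·λ' = -8.788897; -8.788897 ∉ [-0.6, -0.2) → out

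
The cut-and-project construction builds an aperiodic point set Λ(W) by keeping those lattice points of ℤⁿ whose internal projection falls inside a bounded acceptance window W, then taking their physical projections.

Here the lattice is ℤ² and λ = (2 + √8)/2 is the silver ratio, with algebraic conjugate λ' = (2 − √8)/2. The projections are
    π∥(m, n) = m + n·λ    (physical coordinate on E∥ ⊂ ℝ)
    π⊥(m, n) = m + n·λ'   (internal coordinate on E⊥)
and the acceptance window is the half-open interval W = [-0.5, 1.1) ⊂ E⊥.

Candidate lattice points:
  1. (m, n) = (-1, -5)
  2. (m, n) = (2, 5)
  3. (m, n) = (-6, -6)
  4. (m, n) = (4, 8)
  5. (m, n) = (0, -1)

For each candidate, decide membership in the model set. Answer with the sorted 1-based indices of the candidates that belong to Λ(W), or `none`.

λ' = (2−√8)/2 ≈ -0.4142.
[1] lift (-1,-5): star map gives 1.0711; window check -0.5 ≤ 1.0711 < 1.1 is true → IN Λ
[2] lift (2,5): star map gives -0.0711; window check -0.5 ≤ -0.0711 < 1.1 is true → IN Λ
[3] lift (-6,-6): star map gives -3.5147; window check -0.5 ≤ -3.5147 < 1.1 is false → out
[4] lift (4,8): star map gives 0.6863; window check -0.5 ≤ 0.6863 < 1.1 is true → IN Λ
[5] lift (0,-1): star map gives 0.4142; window check -0.5 ≤ 0.4142 < 1.1 is true → IN Λ

1, 2, 4, 5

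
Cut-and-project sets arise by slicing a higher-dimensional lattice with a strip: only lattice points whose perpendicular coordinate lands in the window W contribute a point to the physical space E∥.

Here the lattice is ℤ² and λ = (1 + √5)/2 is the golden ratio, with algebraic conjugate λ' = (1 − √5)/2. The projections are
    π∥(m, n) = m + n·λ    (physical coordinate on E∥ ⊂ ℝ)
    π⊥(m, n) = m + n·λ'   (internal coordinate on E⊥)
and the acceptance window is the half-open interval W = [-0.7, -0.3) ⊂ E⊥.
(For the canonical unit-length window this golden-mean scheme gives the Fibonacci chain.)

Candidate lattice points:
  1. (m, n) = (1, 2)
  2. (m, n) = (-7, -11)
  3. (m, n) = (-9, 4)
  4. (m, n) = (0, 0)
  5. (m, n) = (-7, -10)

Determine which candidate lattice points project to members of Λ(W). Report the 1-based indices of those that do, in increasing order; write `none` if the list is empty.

none

λ' = (1−√5)/2 ≈ -0.61803.
#1 (1,2): internal coord 1 + (2)·λ' = -0.23607; -0.23607 ∉ [-0.7, -0.3) → out
#2 (-7,-11): internal coord -7 + (-11)·λ' = -0.20163; -0.20163 ∉ [-0.7, -0.3) → out
#3 (-9,4): internal coord -9 + (4)·λ' = -11.47214; -11.47214 ∉ [-0.7, -0.3) → out
#4 (0,0): internal coord 0 + (0)·λ' = +0.00000; +0.00000 ∉ [-0.7, -0.3) → out
#5 (-7,-10): internal coord -7 + (-10)·λ' = -0.81966; -0.81966 ∉ [-0.7, -0.3) → out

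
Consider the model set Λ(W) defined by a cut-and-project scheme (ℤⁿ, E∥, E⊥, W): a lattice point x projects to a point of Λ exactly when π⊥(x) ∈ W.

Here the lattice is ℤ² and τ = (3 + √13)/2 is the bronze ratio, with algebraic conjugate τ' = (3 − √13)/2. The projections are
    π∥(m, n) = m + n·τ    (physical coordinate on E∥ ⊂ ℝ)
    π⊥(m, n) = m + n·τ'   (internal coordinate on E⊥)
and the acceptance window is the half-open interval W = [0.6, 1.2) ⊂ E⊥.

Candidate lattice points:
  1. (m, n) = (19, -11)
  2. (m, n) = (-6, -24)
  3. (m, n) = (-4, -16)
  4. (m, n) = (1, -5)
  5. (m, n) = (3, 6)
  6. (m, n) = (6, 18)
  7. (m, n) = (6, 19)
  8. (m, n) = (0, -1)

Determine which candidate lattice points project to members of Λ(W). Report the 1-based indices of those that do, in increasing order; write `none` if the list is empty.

3, 5

τ' = (3−√13)/2 ≈ -0.3028.
candidate 1: (m,n)=(19,-11) → π∥ = 19-11·τ ≈ -17.3305, π⊥ = 19-11·τ' ≈ 22.3305 ∉ [0.6, 1.2) ⇒ out
candidate 2: (m,n)=(-6,-24) → π∥ = -6-24·τ ≈ -85.2666, π⊥ = -6-24·τ' ≈ 1.2666 ∉ [0.6, 1.2) ⇒ out
candidate 3: (m,n)=(-4,-16) → π∥ = -4-16·τ ≈ -56.8444, π⊥ = -4-16·τ' ≈ 0.8444 ∈ [0.6, 1.2) ⇒ IN Λ
candidate 4: (m,n)=(1,-5) → π∥ = 1-5·τ ≈ -15.5139, π⊥ = 1-5·τ' ≈ 2.5139 ∉ [0.6, 1.2) ⇒ out
candidate 5: (m,n)=(3,6) → π∥ = 3+6·τ ≈ 22.8167, π⊥ = 3+6·τ' ≈ 1.1833 ∈ [0.6, 1.2) ⇒ IN Λ
candidate 6: (m,n)=(6,18) → π∥ = 6+18·τ ≈ 65.4500, π⊥ = 6+18·τ' ≈ 0.5500 ∉ [0.6, 1.2) ⇒ out
candidate 7: (m,n)=(6,19) → π∥ = 6+19·τ ≈ 68.7527, π⊥ = 6+19·τ' ≈ 0.2473 ∉ [0.6, 1.2) ⇒ out
candidate 8: (m,n)=(0,-1) → π∥ = 0-1·τ ≈ -3.3028, π⊥ = 0-1·τ' ≈ 0.3028 ∉ [0.6, 1.2) ⇒ out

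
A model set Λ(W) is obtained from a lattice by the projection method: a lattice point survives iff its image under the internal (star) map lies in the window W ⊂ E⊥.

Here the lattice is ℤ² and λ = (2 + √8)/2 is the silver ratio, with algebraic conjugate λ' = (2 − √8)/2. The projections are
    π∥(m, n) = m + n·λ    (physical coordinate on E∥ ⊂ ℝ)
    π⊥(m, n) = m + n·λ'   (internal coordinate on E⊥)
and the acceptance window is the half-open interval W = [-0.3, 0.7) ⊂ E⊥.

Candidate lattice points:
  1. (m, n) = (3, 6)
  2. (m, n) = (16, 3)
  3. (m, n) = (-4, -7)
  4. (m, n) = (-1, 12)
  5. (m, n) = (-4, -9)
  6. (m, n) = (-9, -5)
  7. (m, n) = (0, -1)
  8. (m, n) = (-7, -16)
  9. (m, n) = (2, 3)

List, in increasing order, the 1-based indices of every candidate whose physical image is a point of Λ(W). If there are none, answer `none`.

1, 5, 7

λ' = (2−√8)/2 ≈ -0.414214.
candidate 1: (m,n)=(3,6) → π∥ = 3+6·λ ≈ 17.485281, π⊥ = 3+6·λ' ≈ 0.514719 ∈ [-0.3, 0.7) ⇒ IN Λ
candidate 2: (m,n)=(16,3) → π∥ = 16+3·λ ≈ 23.242641, π⊥ = 16+3·λ' ≈ 14.757359 ∉ [-0.3, 0.7) ⇒ out
candidate 3: (m,n)=(-4,-7) → π∥ = -4-7·λ ≈ -20.899495, π⊥ = -4-7·λ' ≈ -1.100505 ∉ [-0.3, 0.7) ⇒ out
candidate 4: (m,n)=(-1,12) → π∥ = -1+12·λ ≈ 27.970563, π⊥ = -1+12·λ' ≈ -5.970563 ∉ [-0.3, 0.7) ⇒ out
candidate 5: (m,n)=(-4,-9) → π∥ = -4-9·λ ≈ -25.727922, π⊥ = -4-9·λ' ≈ -0.272078 ∈ [-0.3, 0.7) ⇒ IN Λ
candidate 6: (m,n)=(-9,-5) → π∥ = -9-5·λ ≈ -21.071068, π⊥ = -9-5·λ' ≈ -6.928932 ∉ [-0.3, 0.7) ⇒ out
candidate 7: (m,n)=(0,-1) → π∥ = 0-1·λ ≈ -2.414214, π⊥ = 0-1·λ' ≈ 0.414214 ∈ [-0.3, 0.7) ⇒ IN Λ
candidate 8: (m,n)=(-7,-16) → π∥ = -7-16·λ ≈ -45.627417, π⊥ = -7-16·λ' ≈ -0.372583 ∉ [-0.3, 0.7) ⇒ out
candidate 9: (m,n)=(2,3) → π∥ = 2+3·λ ≈ 9.242641, π⊥ = 2+3·λ' ≈ 0.757359 ∉ [-0.3, 0.7) ⇒ out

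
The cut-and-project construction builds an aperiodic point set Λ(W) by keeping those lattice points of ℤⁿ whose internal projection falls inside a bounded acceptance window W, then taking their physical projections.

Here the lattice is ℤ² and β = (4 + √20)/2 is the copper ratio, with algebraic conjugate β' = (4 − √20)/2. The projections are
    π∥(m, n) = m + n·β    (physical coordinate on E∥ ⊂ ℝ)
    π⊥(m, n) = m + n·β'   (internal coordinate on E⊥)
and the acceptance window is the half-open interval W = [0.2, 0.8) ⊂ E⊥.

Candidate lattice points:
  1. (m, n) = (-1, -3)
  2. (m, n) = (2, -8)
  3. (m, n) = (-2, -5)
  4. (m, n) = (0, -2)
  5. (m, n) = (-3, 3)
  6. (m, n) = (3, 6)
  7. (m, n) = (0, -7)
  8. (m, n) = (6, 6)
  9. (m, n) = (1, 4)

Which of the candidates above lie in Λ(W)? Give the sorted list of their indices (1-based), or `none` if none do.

Compute β' = (4−√20)/2 = -0.236068, so π⊥(m,n) = m -0.236068·n.
#1 (-1,-3): internal coord -1 + (-3)·β' = -0.291796; -0.291796 ∉ [0.2, 0.8) → out
#2 (2,-8): internal coord 2 + (-8)·β' = +3.888544; +3.888544 ∉ [0.2, 0.8) → out
#3 (-2,-5): internal coord -2 + (-5)·β' = -0.819660; -0.819660 ∉ [0.2, 0.8) → out
#4 (0,-2): internal coord 0 + (-2)·β' = +0.472136; +0.472136 ∈ [0.2, 0.8) → IN Λ
#5 (-3,3): internal coord -3 + (3)·β' = -3.708204; -3.708204 ∉ [0.2, 0.8) → out
#6 (3,6): internal coord 3 + (6)·β' = +1.583592; +1.583592 ∉ [0.2, 0.8) → out
#7 (0,-7): internal coord 0 + (-7)·β' = +1.652476; +1.652476 ∉ [0.2, 0.8) → out
#8 (6,6): internal coord 6 + (6)·β' = +4.583592; +4.583592 ∉ [0.2, 0.8) → out
#9 (1,4): internal coord 1 + (4)·β' = +0.055728; +0.055728 ∉ [0.2, 0.8) → out

4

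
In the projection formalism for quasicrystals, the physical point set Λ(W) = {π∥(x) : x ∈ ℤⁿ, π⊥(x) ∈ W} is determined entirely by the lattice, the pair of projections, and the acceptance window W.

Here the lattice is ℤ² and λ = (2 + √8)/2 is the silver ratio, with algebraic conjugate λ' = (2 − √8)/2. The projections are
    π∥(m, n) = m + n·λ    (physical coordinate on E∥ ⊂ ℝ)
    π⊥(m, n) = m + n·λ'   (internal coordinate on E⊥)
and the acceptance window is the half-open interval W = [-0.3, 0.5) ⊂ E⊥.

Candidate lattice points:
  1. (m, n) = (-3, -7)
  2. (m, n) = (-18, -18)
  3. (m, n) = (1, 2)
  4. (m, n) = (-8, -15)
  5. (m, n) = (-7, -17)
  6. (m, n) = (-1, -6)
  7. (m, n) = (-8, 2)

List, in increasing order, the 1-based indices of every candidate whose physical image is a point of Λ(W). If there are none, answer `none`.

1, 3, 5

Compute λ' = (2−√8)/2 = -0.41421, so π⊥(m,n) = m -0.41421·n.
#1 (-3,-7): internal coord -3 + (-7)·λ' = -0.10051; -0.10051 ∈ [-0.3, 0.5) → IN Λ
#2 (-18,-18): internal coord -18 + (-18)·λ' = -10.54416; -10.54416 ∉ [-0.3, 0.5) → out
#3 (1,2): internal coord 1 + (2)·λ' = +0.17157; +0.17157 ∈ [-0.3, 0.5) → IN Λ
#4 (-8,-15): internal coord -8 + (-15)·λ' = -1.78680; -1.78680 ∉ [-0.3, 0.5) → out
#5 (-7,-17): internal coord -7 + (-17)·λ' = +0.04163; +0.04163 ∈ [-0.3, 0.5) → IN Λ
#6 (-1,-6): internal coord -1 + (-6)·λ' = +1.48528; +1.48528 ∉ [-0.3, 0.5) → out
#7 (-8,2): internal coord -8 + (2)·λ' = -8.82843; -8.82843 ∉ [-0.3, 0.5) → out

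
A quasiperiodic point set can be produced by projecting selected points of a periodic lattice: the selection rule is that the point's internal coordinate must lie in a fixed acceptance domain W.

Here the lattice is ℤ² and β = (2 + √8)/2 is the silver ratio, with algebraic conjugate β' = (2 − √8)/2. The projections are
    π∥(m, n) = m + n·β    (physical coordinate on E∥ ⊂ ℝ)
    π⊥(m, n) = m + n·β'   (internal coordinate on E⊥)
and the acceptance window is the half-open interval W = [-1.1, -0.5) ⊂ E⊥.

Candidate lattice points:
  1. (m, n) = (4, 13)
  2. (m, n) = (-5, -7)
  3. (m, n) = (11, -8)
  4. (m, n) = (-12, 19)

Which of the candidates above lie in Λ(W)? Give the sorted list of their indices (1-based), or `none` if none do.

none

Compute β' = (2−√8)/2 = -0.414214, so π⊥(m,n) = m -0.414214·n.
#1 (4,13): internal coord 4 + (13)·β' = -1.384776; -1.384776 ∉ [-1.1, -0.5) → out
#2 (-5,-7): internal coord -5 + (-7)·β' = -2.100505; -2.100505 ∉ [-1.1, -0.5) → out
#3 (11,-8): internal coord 11 + (-8)·β' = +14.313708; +14.313708 ∉ [-1.1, -0.5) → out
#4 (-12,19): internal coord -12 + (19)·β' = -19.870058; -19.870058 ∉ [-1.1, -0.5) → out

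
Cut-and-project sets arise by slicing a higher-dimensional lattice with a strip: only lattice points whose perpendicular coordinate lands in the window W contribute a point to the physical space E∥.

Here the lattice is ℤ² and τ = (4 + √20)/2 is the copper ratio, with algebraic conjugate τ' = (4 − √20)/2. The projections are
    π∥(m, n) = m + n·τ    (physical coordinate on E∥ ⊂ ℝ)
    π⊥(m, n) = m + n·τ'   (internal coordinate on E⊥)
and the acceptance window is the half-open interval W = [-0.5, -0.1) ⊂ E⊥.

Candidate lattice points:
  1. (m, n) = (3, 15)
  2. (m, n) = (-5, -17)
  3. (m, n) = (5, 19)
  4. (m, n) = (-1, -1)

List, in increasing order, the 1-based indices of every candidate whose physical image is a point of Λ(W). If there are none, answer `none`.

Numerically τ ≈ 4.236068 and τ' = −1/τ ≈ -0.236068.
candidate 1: (m,n)=(3,15) → π∥ = 3+15·τ ≈ 66.541020, π⊥ = 3+15·τ' ≈ -0.541020 ∉ [-0.5, -0.1) ⇒ out
candidate 2: (m,n)=(-5,-17) → π∥ = -5-17·τ ≈ -77.013156, π⊥ = -5-17·τ' ≈ -0.986844 ∉ [-0.5, -0.1) ⇒ out
candidate 3: (m,n)=(5,19) → π∥ = 5+19·τ ≈ 85.485292, π⊥ = 5+19·τ' ≈ 0.514708 ∉ [-0.5, -0.1) ⇒ out
candidate 4: (m,n)=(-1,-1) → π∥ = -1-1·τ ≈ -5.236068, π⊥ = -1-1·τ' ≈ -0.763932 ∉ [-0.5, -0.1) ⇒ out

none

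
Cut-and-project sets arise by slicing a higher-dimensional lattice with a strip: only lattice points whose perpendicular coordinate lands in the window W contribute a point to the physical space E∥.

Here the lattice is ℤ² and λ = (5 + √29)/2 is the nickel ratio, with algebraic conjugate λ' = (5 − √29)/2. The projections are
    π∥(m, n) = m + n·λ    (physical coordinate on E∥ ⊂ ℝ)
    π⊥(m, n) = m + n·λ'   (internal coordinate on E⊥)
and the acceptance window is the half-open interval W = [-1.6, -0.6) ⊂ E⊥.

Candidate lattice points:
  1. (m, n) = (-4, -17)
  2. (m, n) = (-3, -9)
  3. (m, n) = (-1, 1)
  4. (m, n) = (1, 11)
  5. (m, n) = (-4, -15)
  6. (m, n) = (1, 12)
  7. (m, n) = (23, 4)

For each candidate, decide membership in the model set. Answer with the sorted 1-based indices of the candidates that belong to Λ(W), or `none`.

1, 2, 3, 4, 5, 6

Compute λ' = (5−√29)/2 = -0.19258, so π⊥(m,n) = m -0.19258·n.
[1] lift (-4,-17): star map gives -0.72610; window check -1.6 ≤ -0.72610 < -0.6 is true → IN Λ
[2] lift (-3,-9): star map gives -1.26676; window check -1.6 ≤ -1.26676 < -0.6 is true → IN Λ
[3] lift (-1,1): star map gives -1.19258; window check -1.6 ≤ -1.19258 < -0.6 is true → IN Λ
[4] lift (1,11): star map gives -1.11841; window check -1.6 ≤ -1.11841 < -0.6 is true → IN Λ
[5] lift (-4,-15): star map gives -1.11126; window check -1.6 ≤ -1.11126 < -0.6 is true → IN Λ
[6] lift (1,12): star map gives -1.31099; window check -1.6 ≤ -1.31099 < -0.6 is true → IN Λ
[7] lift (23,4): star map gives 22.22967; window check -1.6 ≤ 22.22967 < -0.6 is false → out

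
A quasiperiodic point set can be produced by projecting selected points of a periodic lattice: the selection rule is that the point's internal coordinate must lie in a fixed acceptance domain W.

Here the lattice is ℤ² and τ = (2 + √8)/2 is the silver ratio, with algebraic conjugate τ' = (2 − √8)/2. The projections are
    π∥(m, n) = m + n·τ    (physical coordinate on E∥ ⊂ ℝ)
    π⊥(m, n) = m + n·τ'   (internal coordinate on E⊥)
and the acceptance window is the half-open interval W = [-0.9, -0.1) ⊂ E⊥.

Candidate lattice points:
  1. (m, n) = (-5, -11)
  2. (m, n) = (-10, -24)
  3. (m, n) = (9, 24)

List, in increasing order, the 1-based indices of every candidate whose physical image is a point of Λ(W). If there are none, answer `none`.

Compute τ' = (2−√8)/2 = -0.4142, so π⊥(m,n) = m -0.4142·n.
candidate 1: (m,n)=(-5,-11) → π∥ = -5-11·τ ≈ -31.5563, π⊥ = -5-11·τ' ≈ -0.4437 ∈ [-0.9, -0.1) ⇒ IN Λ
candidate 2: (m,n)=(-10,-24) → π∥ = -10-24·τ ≈ -67.9411, π⊥ = -10-24·τ' ≈ -0.0589 ∉ [-0.9, -0.1) ⇒ out
candidate 3: (m,n)=(9,24) → π∥ = 9+24·τ ≈ 66.9411, π⊥ = 9+24·τ' ≈ -0.9411 ∉ [-0.9, -0.1) ⇒ out

1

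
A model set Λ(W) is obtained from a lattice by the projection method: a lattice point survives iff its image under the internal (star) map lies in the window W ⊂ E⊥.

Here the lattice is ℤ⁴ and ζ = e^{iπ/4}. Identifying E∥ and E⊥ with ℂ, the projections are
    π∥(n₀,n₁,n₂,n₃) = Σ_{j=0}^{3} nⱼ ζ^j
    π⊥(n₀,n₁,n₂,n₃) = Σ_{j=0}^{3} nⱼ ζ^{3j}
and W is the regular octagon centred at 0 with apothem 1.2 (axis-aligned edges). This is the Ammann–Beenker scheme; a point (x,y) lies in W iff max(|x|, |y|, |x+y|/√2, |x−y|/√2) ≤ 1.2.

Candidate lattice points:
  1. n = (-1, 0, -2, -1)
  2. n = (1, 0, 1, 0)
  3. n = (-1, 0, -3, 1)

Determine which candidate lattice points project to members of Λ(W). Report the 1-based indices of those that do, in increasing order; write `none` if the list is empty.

none

With ζ = e^{iπ/4} the internal vectors are ζ^0,ζ^3,ζ^6,ζ^9.
candidate 1: n = (-1, 0, -2, -1) → π⊥ ≈ (-1.707107, +1.292893); max(|x|,|y|,|x±y|/√2) = 2.121320 > 1.2 ⇒ ∉ W
candidate 2: n = (1, 0, 1, 0) → π⊥ ≈ (+1.000000, -1.000000); max(|x|,|y|,|x±y|/√2) = 1.414214 > 1.2 ⇒ ∉ W
candidate 3: n = (-1, 0, -3, 1) → π⊥ ≈ (-0.292893, +3.707107); max(|x|,|y|,|x±y|/√2) = 3.707107 > 1.2 ⇒ ∉ W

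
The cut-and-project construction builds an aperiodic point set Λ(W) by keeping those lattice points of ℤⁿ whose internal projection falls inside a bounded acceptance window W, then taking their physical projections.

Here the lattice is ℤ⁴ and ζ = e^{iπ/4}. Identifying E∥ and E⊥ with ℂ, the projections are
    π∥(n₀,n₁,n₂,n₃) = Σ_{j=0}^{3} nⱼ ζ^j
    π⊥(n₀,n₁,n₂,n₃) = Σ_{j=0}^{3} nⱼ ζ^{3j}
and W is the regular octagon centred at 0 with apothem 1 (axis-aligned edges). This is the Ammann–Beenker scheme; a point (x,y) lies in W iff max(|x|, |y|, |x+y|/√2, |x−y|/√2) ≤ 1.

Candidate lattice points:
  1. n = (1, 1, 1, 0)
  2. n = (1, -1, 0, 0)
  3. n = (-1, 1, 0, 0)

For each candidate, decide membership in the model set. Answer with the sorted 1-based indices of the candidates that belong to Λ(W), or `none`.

1

Internal map: ζ^{3j} for j=0..3 gives (1,0), (−√2/2,√2/2), (0,−1), (√2/2,√2/2).
#1 (1, 1, 1, 0): internal (0.292893, -0.292893); octagon support 0.414214 vs apothem 1 → ∈ W
#2 (1, -1, 0, 0): internal (1.707107, -0.707107); octagon support 1.707107 vs apothem 1 → ∉ W
#3 (-1, 1, 0, 0): internal (-1.707107, 0.707107); octagon support 1.707107 vs apothem 1 → ∉ W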